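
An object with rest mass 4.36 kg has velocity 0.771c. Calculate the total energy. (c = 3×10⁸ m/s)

γ = 1/√(1 - 0.771²) = 1.5703
mc² = 4.36 × (3×10⁸)² = 3.924×10¹⁷ J
E = γmc² = 1.5703 × 3.924×10¹⁷ = 6.162×10¹⁷ J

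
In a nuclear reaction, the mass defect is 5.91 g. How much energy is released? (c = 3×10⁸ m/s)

Convert mass defect: Δm = 5.91 g = 0.00591 kg
E = Δm·c² = 0.00591 × (3×10⁸)²
= 0.00591 × 9×10¹⁶ = 5.319×10¹⁴ J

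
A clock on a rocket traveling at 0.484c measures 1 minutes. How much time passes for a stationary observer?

Proper time Δt₀ = 1 minutes
γ = 1/√(1 - 0.484²) = 1.143
Δt = γΔt₀ = 1.143 × 1 = 1.143 minutes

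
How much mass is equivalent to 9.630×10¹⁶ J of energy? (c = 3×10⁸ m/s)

From E = mc², we get m = E/c²
c² = (3×10⁸)² = 9×10¹⁶ m²/s²
m = 9.630×10¹⁶ / 9×10¹⁶ = 1.070 kg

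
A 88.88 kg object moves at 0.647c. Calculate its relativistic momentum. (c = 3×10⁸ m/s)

γ = 1/√(1 - 0.647²) = 1.3115
v = 0.647 × 3×10⁸ = 1.941×10⁸ m/s
p = γmv = 1.3115 × 88.88 × 1.941×10⁸ = 2.263×10¹⁰ kg·m/s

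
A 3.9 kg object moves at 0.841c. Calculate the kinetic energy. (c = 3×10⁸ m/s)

γ = 1/√(1 - 0.841²) = 1.8483
γ - 1 = 0.8483
KE = (γ-1)mc² = 0.8483 × 3.9 × (3×10⁸)² = 2.978×10¹⁷ J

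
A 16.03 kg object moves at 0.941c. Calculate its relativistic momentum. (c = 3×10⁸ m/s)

γ = 1/√(1 - 0.941²) = 2.955
v = 0.941 × 3×10⁸ = 2.823×10⁸ m/s
p = γmv = 2.955 × 16.03 × 2.823×10⁸ = 1.337×10¹⁰ kg·m/s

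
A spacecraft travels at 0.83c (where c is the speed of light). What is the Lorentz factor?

v/c = 0.83, so (v/c)² = 0.6889
1 - (v/c)² = 0.3111
γ = 1/√(0.3111) = 1.793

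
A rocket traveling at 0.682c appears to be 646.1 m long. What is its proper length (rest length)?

Contracted length L = 646.1 m
γ = 1/√(1 - 0.682²) = 1.3673
L₀ = γL = 1.3673 × 646.1 = 883.4 m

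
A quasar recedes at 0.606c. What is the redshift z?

β = 0.606
(1+β)/(1-β) = 1.606/0.394 = 4.076
√(4.076) = 2.019
z = 2.019 - 1 = 1.019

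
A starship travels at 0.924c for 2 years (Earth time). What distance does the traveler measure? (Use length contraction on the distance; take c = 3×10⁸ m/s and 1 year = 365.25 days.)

Earth distance: d = v × t = 0.924c × 2 yr = 1.7496×10¹⁶ m
γ = 2.6151
d' = d/γ = 1.7496×10¹⁶/2.6151 = 6.690×10¹⁵ m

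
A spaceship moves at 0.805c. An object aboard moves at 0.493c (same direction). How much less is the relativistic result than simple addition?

Classical: u' + v = 0.493 + 0.805 = 1.298c
Relativistic: u = (0.493 + 0.805)/(1 + 0.396865) = 1.298/1.396865 = 0.9292c
Difference: 1.298 - 0.9292 = 0.3688c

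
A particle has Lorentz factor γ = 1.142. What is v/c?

From γ = 1/√(1 - v²/c²):
1/γ² = 1/1.142² = 0.7668
v²/c² = 1 - 0.7668 = 0.2332
v/c = √(0.2332) = 0.4829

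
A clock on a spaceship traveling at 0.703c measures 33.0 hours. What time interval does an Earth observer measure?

Proper time Δt₀ = 33.0 hours
γ = 1/√(1 - 0.703²) = 1.406
Δt = γΔt₀ = 1.406 × 33.0 = 46.40 hours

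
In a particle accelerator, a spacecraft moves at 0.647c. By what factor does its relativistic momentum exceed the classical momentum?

p_rel = γmv, p_class = mv
Ratio = γ = 1/√(1 - 0.647²)
= 1/√(0.581391) = 1.311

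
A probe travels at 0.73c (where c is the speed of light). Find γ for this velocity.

v/c = 0.73, so (v/c)² = 0.5329
1 - (v/c)² = 0.4671
γ = 1/√(0.4671) = 1.463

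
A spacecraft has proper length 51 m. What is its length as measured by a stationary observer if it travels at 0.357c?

Proper length L₀ = 51 m
γ = 1/√(1 - 0.357²) = 1.0705
L = L₀/γ = 51/1.0705 = 47.64 m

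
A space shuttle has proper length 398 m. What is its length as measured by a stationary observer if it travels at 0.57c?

Proper length L₀ = 398 m
γ = 1/√(1 - 0.57²) = 1.217
L = L₀/γ = 398/1.217 = 327.0 m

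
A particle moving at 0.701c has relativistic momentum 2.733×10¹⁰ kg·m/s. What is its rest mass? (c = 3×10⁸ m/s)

γ = 1/√(1 - 0.701²) = 1.4022
v = 0.701 × 3×10⁸ = 2.103×10⁸ m/s
m = p/(γv) = 2.733×10¹⁰/(1.4022 × 2.103×10⁸) = 92.68 kg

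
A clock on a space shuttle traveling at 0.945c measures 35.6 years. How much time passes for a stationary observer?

Proper time Δt₀ = 35.6 years
γ = 1/√(1 - 0.945²) = 3.057
Δt = γΔt₀ = 3.057 × 35.6 = 108.8 years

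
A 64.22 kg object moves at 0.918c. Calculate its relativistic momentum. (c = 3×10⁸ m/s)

γ = 1/√(1 - 0.918²) = 2.522
v = 0.918 × 3×10⁸ = 2.754×10⁸ m/s
p = γmv = 2.522 × 64.22 × 2.754×10⁸ = 4.460×10¹⁰ kg·m/s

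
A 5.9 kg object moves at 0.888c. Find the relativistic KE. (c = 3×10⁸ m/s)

γ = 1/√(1 - 0.888²) = 2.17465
γ - 1 = 1.17465
KE = (γ-1)mc² = 1.17465 × 5.9 × (3×10⁸)² = 6.237×10¹⁷ J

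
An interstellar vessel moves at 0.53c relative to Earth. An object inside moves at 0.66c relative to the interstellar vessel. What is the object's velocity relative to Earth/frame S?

u = (u' + v)/(1 + u'v/c²)
Numerator: 0.66 + 0.53 = 1.19
Denominator: 1 + 0.3498 = 1.3498
u = 1.19/1.3498 = 0.8816c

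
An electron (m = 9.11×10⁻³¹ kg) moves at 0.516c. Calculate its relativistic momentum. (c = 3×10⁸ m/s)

γ = 1/√(1 - 0.516²) = 1.167
v = 0.516 × 3×10⁸ = 1.548×10⁸ m/s
p = γmv = 1.167 × 9.11×10⁻³¹ × 1.548×10⁸ = 1.646×10⁻²² kg·m/s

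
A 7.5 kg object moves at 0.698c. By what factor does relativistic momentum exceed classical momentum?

p_rel = γmv, p_class = mv
Ratio = γ = 1/√(1 - 0.698²) = 1.396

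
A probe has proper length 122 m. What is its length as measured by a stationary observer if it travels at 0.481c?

Proper length L₀ = 122 m
γ = 1/√(1 - 0.481²) = 1.1406
L = L₀/γ = 122/1.1406 = 107.0 m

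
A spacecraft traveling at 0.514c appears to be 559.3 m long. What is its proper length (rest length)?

Contracted length L = 559.3 m
γ = 1/√(1 - 0.514²) = 1.1658
L₀ = γL = 1.1658 × 559.3 = 652.0 m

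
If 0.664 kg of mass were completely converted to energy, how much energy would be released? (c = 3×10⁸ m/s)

Using E = mc²:
c² = (3×10⁸)² = 9×10¹⁶ m²/s²
E = 0.664 × 9×10¹⁶ = 5.976×10¹⁶ J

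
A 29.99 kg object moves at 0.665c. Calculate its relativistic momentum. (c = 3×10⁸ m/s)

γ = 1/√(1 - 0.665²) = 1.339
v = 0.665 × 3×10⁸ = 1.995×10⁸ m/s
p = γmv = 1.339 × 29.99 × 1.995×10⁸ = 8.011×10⁹ kg·m/s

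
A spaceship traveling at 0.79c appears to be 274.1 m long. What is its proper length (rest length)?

Contracted length L = 274.1 m
γ = 1/√(1 - 0.79²) = 1.631
L₀ = γL = 1.631 × 274.1 = 447.1 m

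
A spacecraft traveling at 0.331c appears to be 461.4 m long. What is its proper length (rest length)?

Contracted length L = 461.4 m
γ = 1/√(1 - 0.331²) = 1.05974
L₀ = γL = 1.05974 × 461.4 = 489.0 m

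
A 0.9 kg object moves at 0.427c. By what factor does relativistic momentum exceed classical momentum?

p_rel = γmv, p_class = mv
Ratio = γ = 1/√(1 - 0.427²) = 1.106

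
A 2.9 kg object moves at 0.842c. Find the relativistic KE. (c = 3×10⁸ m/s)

γ = 1/√(1 - 0.842²) = 1.8536
γ - 1 = 0.8536
KE = (γ-1)mc² = 0.8536 × 2.9 × (3×10⁸)² = 2.228×10¹⁷ J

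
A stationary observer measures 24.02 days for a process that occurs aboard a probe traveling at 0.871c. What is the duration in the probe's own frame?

Dilated time Δt = 24.02 days
γ = 1/√(1 - 0.871²) = 2.035
Δt₀ = Δt/γ = 24.02/2.035 = 11.80 days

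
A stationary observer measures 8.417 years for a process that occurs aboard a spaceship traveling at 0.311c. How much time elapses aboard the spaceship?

Dilated time Δt = 8.417 years
γ = 1/√(1 - 0.311²) = 1.05218
Δt₀ = Δt/γ = 8.417/1.05218 = 8.000 years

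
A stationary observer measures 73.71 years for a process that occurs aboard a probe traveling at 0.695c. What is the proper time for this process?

Dilated time Δt = 73.71 years
γ = 1/√(1 - 0.695²) = 1.3908
Δt₀ = Δt/γ = 73.71/1.3908 = 53.00 years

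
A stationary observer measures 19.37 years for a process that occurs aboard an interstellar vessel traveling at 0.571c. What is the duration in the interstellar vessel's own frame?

Dilated time Δt = 19.37 years
γ = 1/√(1 - 0.571²) = 1.218
Δt₀ = Δt/γ = 19.37/1.218 = 15.90 years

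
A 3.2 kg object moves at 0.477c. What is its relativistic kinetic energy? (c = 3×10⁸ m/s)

γ = 1/√(1 - 0.477²) = 1.13778
γ - 1 = 0.13778
KE = (γ-1)mc² = 0.13778 × 3.2 × (3×10⁸)² = 3.968×10¹⁶ J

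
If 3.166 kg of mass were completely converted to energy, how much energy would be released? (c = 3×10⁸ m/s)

Using E = mc²:
c² = (3×10⁸)² = 9×10¹⁶ m²/s²
E = 3.166 × 9×10¹⁶ = 2.849×10¹⁷ J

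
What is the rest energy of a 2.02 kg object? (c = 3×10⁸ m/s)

c² = (3×10⁸)² = 9.000×10¹⁶ m²/s²
E₀ = mc² = 2.02 × 9.000×10¹⁶ = 1.818×10¹⁷ J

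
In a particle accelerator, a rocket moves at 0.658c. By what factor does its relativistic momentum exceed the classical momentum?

p_rel = γmv, p_class = mv
Ratio = γ = 1/√(1 - 0.658²)
= 1/√(0.567036) = 1.328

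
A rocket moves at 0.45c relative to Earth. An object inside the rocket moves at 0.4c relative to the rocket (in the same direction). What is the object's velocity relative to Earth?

u = (u' + v)/(1 + u'v/c²)
Numerator: 0.4 + 0.45 = 0.85
Denominator: 1 + 0.18 = 1.18
u = 0.85/1.18 = 0.7203c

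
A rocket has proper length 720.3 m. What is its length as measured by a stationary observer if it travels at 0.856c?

Proper length L₀ = 720.3 m
γ = 1/√(1 - 0.856²) = 1.934
L = L₀/γ = 720.3/1.934 = 372.4 m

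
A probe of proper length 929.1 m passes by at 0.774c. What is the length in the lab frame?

Proper length L₀ = 929.1 m
γ = 1/√(1 - 0.774²) = 1.5793
L = L₀/γ = 929.1/1.5793 = 588.3 m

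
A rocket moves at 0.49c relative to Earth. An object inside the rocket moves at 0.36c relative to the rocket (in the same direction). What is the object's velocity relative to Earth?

u = (u' + v)/(1 + u'v/c²)
Numerator: 0.36 + 0.49 = 0.85
Denominator: 1 + 0.1764 = 1.1764
u = 0.85/1.1764 = 0.7225c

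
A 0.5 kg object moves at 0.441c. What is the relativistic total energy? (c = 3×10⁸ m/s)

γ = 1/√(1 - 0.441²) = 1.1142
mc² = 0.5 × (3×10⁸)² = 4.500×10¹⁶ J
E = γmc² = 1.1142 × 4.500×10¹⁶ = 5.014×10¹⁶ J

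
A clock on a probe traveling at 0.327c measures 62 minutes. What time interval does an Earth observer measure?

Proper time Δt₀ = 62 minutes
γ = 1/√(1 - 0.327²) = 1.0582
Δt = γΔt₀ = 1.0582 × 62 = 65.61 minutes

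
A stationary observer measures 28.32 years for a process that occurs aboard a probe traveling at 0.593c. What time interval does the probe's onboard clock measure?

Dilated time Δt = 28.32 years
γ = 1/√(1 - 0.593²) = 1.242
Δt₀ = Δt/γ = 28.32/1.242 = 22.80 years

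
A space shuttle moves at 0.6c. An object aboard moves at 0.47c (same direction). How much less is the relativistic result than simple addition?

Classical: u' + v = 0.47 + 0.6 = 1.07c
Relativistic: u = (0.47 + 0.6)/(1 + 0.282) = 1.07/1.282 = 0.8346c
Difference: 1.07 - 0.8346 = 0.2354c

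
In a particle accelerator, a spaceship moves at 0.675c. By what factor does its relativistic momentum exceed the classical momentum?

p_rel = γmv, p_class = mv
Ratio = γ = 1/√(1 - 0.675²)
= 1/√(0.544375) = 1.355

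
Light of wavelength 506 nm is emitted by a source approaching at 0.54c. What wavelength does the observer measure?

β = 0.54
Wavelength Doppler factor = √(0.46/1.54) = √(0.2987) = 0.5465
λ_obs = 506 × 0.5465 = 276.5 nm (blueshift)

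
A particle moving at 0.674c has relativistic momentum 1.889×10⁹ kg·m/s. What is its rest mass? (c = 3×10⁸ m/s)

γ = 1/√(1 - 0.674²) = 1.3537
v = 0.674 × 3×10⁸ = 2.022×10⁸ m/s
m = p/(γv) = 1.889×10⁹/(1.3537 × 2.022×10⁸) = 6.901 kg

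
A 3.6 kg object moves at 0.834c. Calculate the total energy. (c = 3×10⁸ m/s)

γ = 1/√(1 - 0.834²) = 1.8124
mc² = 3.6 × (3×10⁸)² = 3.240×10¹⁷ J
E = γmc² = 1.8124 × 3.240×10¹⁷ = 5.872×10¹⁷ J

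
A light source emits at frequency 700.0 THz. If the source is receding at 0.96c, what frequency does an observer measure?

β = v/c = 0.96
(1-β)/(1+β) = 0.04/1.96 = 0.02041
Doppler factor = √(0.02041) = 0.1429
f_obs = 700.0 × 0.1429 = 100.0 THz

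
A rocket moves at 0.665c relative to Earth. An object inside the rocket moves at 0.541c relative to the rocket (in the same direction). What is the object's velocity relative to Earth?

u = (u' + v)/(1 + u'v/c²)
Numerator: 0.541 + 0.665 = 1.206
Denominator: 1 + 0.359765 = 1.359765
u = 1.206/1.359765 = 0.8869c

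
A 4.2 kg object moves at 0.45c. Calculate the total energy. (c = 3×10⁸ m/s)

γ = 1/√(1 - 0.45²) = 1.1198
mc² = 4.2 × (3×10⁸)² = 3.780×10¹⁷ J
E = γmc² = 1.1198 × 3.780×10¹⁷ = 4.233×10¹⁷ J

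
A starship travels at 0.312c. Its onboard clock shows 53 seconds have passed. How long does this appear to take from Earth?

Proper time Δt₀ = 53 seconds
γ = 1/√(1 - 0.312²) = 1.0525
Δt = γΔt₀ = 1.0525 × 53 = 55.78 seconds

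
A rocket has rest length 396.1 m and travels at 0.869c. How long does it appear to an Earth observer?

Proper length L₀ = 396.1 m
γ = 1/√(1 - 0.869²) = 2.021
L = L₀/γ = 396.1/2.021 = 196.0 m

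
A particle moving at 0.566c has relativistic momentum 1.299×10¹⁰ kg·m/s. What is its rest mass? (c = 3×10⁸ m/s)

γ = 1/√(1 - 0.566²) = 1.213
v = 0.566 × 3×10⁸ = 1.698×10⁸ m/s
m = p/(γv) = 1.299×10¹⁰/(1.213 × 1.698×10⁸) = 63.07 kg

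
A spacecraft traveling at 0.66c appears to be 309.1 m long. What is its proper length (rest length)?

Contracted length L = 309.1 m
γ = 1/√(1 - 0.66²) = 1.331
L₀ = γL = 1.331 × 309.1 = 411.4 m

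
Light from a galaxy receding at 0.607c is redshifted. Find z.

β = 0.607
(1+β)/(1-β) = 1.607/0.393 = 4.089
√(4.089) = 2.022
z = 2.022 - 1 = 1.022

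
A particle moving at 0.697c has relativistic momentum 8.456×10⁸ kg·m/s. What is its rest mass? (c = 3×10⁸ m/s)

γ = 1/√(1 - 0.697²) = 1.3946
v = 0.697 × 3×10⁸ = 2.091×10⁸ m/s
m = p/(γv) = 8.456×10⁸/(1.3946 × 2.091×10⁸) = 2.900 kg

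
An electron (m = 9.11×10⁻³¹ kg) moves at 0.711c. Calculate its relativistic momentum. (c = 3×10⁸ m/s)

γ = 1/√(1 - 0.711²) = 1.422
v = 0.711 × 3×10⁸ = 2.133×10⁸ m/s
p = γmv = 1.422 × 9.11×10⁻³¹ × 2.133×10⁸ = 2.763×10⁻²² kg·m/s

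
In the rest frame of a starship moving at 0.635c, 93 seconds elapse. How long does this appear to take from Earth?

Proper time Δt₀ = 93 seconds
γ = 1/√(1 - 0.635²) = 1.2945
Δt = γΔt₀ = 1.2945 × 93 = 120.4 seconds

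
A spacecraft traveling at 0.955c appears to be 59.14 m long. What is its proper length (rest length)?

Contracted length L = 59.14 m
γ = 1/√(1 - 0.955²) = 3.371
L₀ = γL = 3.371 × 59.14 = 199.4 m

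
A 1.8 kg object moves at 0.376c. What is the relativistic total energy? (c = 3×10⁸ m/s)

γ = 1/√(1 - 0.376²) = 1.079
mc² = 1.8 × (3×10⁸)² = 1.620×10¹⁷ J
E = γmc² = 1.079 × 1.620×10¹⁷ = 1.748×10¹⁷ J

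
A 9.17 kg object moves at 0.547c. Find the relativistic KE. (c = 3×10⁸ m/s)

γ = 1/√(1 - 0.547²) = 1.1946
γ - 1 = 0.1946
KE = (γ-1)mc² = 0.1946 × 9.17 × (3×10⁸)² = 1.606×10¹⁷ J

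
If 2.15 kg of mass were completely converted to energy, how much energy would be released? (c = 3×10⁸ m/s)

Using E = mc²:
c² = (3×10⁸)² = 9×10¹⁶ m²/s²
E = 2.15 × 9×10¹⁶ = 1.935×10¹⁷ J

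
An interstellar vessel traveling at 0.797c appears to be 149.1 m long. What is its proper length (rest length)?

Contracted length L = 149.1 m
γ = 1/√(1 - 0.797²) = 1.656
L₀ = γL = 1.656 × 149.1 = 246.9 m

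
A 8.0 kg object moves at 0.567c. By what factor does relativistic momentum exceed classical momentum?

p_rel = γmv, p_class = mv
Ratio = γ = 1/√(1 - 0.567²) = 1.214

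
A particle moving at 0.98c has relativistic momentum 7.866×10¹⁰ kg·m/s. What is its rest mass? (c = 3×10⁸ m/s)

γ = 1/√(1 - 0.98²) = 5.025
v = 0.98 × 3×10⁸ = 2.940×10⁸ m/s
m = p/(γv) = 7.866×10¹⁰/(5.025 × 2.940×10⁸) = 53.24 kg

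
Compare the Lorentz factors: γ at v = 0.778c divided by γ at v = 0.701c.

γ₁ = 1/√(1 - 0.778²) = 1.5917
γ₂ = 1/√(1 - 0.701²) = 1.4022
γ₁/γ₂ = 1.5917/1.4022 = 1.135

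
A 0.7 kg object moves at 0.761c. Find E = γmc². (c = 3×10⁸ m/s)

γ = 1/√(1 - 0.761²) = 1.5414
mc² = 0.7 × (3×10⁸)² = 6.300×10¹⁶ J
E = γmc² = 1.5414 × 6.300×10¹⁶ = 9.711×10¹⁶ J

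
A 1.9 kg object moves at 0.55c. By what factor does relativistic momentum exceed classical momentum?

p_rel = γmv, p_class = mv
Ratio = γ = 1/√(1 - 0.55²) = 1.197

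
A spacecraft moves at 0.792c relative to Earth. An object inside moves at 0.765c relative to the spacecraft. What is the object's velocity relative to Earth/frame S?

u = (u' + v)/(1 + u'v/c²)
Numerator: 0.765 + 0.792 = 1.557
Denominator: 1 + 0.60588 = 1.60588
u = 1.557/1.60588 = 0.9696c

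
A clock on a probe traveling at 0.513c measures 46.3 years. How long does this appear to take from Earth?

Proper time Δt₀ = 46.3 years
γ = 1/√(1 - 0.513²) = 1.165
Δt = γΔt₀ = 1.165 × 46.3 = 53.94 years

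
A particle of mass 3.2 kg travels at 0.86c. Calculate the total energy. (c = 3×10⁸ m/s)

γ = 1/√(1 - 0.86²) = 1.9597
mc² = 3.2 × (3×10⁸)² = 2.880×10¹⁷ J
E = γmc² = 1.9597 × 2.880×10¹⁷ = 5.644×10¹⁷ J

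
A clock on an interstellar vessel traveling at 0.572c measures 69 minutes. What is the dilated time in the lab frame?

Proper time Δt₀ = 69 minutes
γ = 1/√(1 - 0.572²) = 1.2191
Δt = γΔt₀ = 1.2191 × 69 = 84.12 minutes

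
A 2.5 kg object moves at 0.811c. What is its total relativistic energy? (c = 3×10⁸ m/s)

γ = 1/√(1 - 0.811²) = 1.7093
mc² = 2.5 × (3×10⁸)² = 2.250×10¹⁷ J
E = γmc² = 1.7093 × 2.250×10¹⁷ = 3.846×10¹⁷ J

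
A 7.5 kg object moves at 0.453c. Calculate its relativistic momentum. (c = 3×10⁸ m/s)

γ = 1/√(1 - 0.453²) = 1.1217
v = 0.453 × 3×10⁸ = 1.359×10⁸ m/s
p = γmv = 1.1217 × 7.5 × 1.359×10⁸ = 1.143×10⁹ kg·m/s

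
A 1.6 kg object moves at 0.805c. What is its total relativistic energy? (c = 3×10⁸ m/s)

γ = 1/√(1 - 0.805²) = 1.6856
mc² = 1.6 × (3×10⁸)² = 1.440×10¹⁷ J
E = γmc² = 1.6856 × 1.440×10¹⁷ = 2.427×10¹⁷ J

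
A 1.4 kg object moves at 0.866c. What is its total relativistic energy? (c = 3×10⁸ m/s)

γ = 1/√(1 - 0.866²) = 2.000
mc² = 1.4 × (3×10⁸)² = 1.260×10¹⁷ J
E = γmc² = 2.000 × 1.260×10¹⁷ = 2.520×10¹⁷ J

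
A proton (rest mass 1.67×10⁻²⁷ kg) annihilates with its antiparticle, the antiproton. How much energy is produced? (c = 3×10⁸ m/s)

Both particles have the same rest mass, so total mass = 2m
E = 2m·c² = 2 × 1.67×10⁻²⁷ × (3×10⁸)²
= 2 × 1.67×10⁻²⁷ × 9×10¹⁶
= 3.006×10⁻¹⁰ J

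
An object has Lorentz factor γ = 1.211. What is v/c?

From γ = 1/√(1 - v²/c²):
1/γ² = 1/1.211² = 0.6819
v²/c² = 1 - 0.6819 = 0.3181
v/c = √(0.3181) = 0.5640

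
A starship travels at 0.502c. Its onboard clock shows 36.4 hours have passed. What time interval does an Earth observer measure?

Proper time Δt₀ = 36.4 hours
γ = 1/√(1 - 0.502²) = 1.1562
Δt = γΔt₀ = 1.1562 × 36.4 = 42.09 hours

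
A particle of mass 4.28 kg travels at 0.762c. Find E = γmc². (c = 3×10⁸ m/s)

γ = 1/√(1 - 0.762²) = 1.5442
mc² = 4.28 × (3×10⁸)² = 3.852×10¹⁷ J
E = γmc² = 1.5442 × 3.852×10¹⁷ = 5.948×10¹⁷ J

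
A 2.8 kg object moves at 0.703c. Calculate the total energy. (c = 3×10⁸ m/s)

γ = 1/√(1 - 0.703²) = 1.406
mc² = 2.8 × (3×10⁸)² = 2.520×10¹⁷ J
E = γmc² = 1.406 × 2.520×10¹⁷ = 3.543×10¹⁷ J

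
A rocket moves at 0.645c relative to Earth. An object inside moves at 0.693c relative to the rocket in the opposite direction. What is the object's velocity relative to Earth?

Object's velocity in rocket frame is u' = -0.693c
u = (u' + v)/(1 + u'v/c²) = (v - 0.693)/(1 - 0.693·v/c²)
Numerator: 0.645 - 0.693 = -0.048
Denominator: 1 - 0.446985 = 0.553015
u = -0.048/0.553015 = -0.08680c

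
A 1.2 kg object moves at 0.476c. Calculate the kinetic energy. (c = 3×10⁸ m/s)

γ = 1/√(1 - 0.476²) = 1.13708
γ - 1 = 0.13708
KE = (γ-1)mc² = 0.13708 × 1.2 × (3×10⁸)² = 1.480×10¹⁶ J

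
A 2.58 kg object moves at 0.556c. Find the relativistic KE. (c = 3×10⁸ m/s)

γ = 1/√(1 - 0.556²) = 1.2031
γ - 1 = 0.2031
KE = (γ-1)mc² = 0.2031 × 2.58 × (3×10⁸)² = 4.716×10¹⁶ J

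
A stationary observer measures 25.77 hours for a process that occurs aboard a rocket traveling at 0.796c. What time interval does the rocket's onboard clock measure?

Dilated time Δt = 25.77 hours
γ = 1/√(1 - 0.796²) = 1.652
Δt₀ = Δt/γ = 25.77/1.652 = 15.60 hours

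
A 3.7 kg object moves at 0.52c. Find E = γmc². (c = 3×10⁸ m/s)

γ = 1/√(1 - 0.52²) = 1.171
mc² = 3.7 × (3×10⁸)² = 3.330×10¹⁷ J
E = γmc² = 1.171 × 3.330×10¹⁷ = 3.899×10¹⁷ J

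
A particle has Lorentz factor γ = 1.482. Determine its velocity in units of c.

From γ = 1/√(1 - v²/c²):
1/γ² = 1/1.482² = 0.4553
v²/c² = 1 - 0.4553 = 0.5447
v/c = √(0.5447) = 0.7380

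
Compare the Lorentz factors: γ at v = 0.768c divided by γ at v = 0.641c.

γ₁ = 1/√(1 - 0.768²) = 1.561
γ₂ = 1/√(1 - 0.641²) = 1.303
γ₁/γ₂ = 1.561/1.303 = 1.198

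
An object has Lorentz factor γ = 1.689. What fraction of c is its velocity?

From γ = 1/√(1 - v²/c²):
1/γ² = 1/1.689² = 0.3505
v²/c² = 1 - 0.3505 = 0.6495
v/c = √(0.6495) = 0.8059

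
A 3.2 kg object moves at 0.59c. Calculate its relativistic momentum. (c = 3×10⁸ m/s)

γ = 1/√(1 - 0.59²) = 1.2385
v = 0.59 × 3×10⁸ = 1.770×10⁸ m/s
p = γmv = 1.2385 × 3.2 × 1.770×10⁸ = 7.015×10⁸ kg·m/s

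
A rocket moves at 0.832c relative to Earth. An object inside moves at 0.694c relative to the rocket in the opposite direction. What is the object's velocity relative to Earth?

Object's velocity in rocket frame is u' = -0.694c
u = (u' + v)/(1 + u'v/c²) = (v - 0.694)/(1 - 0.694·v/c²)
Numerator: 0.832 - 0.694 = 0.138
Denominator: 1 - 0.577408 = 0.422592
u = 0.138/0.422592 = 0.3266c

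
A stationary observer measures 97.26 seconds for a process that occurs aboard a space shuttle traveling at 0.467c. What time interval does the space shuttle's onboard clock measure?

Dilated time Δt = 97.26 seconds
γ = 1/√(1 - 0.467²) = 1.1309
Δt₀ = Δt/γ = 97.26/1.1309 = 86.00 seconds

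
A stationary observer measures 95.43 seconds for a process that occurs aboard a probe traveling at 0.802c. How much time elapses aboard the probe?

Dilated time Δt = 95.43 seconds
γ = 1/√(1 - 0.802²) = 1.6741
Δt₀ = Δt/γ = 95.43/1.6741 = 57.00 seconds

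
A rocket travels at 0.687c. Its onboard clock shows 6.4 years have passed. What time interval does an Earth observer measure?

Proper time Δt₀ = 6.4 years
γ = 1/√(1 - 0.687²) = 1.37616
Δt = γΔt₀ = 1.37616 × 6.4 = 8.807 years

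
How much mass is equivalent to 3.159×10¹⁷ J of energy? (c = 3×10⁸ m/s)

From E = mc², we get m = E/c²
c² = (3×10⁸)² = 9×10¹⁶ m²/s²
m = 3.159×10¹⁷ / 9×10¹⁶ = 3.510 kg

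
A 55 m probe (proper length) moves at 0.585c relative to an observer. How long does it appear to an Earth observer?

Proper length L₀ = 55 m
γ = 1/√(1 - 0.585²) = 1.233
L = L₀/γ = 55/1.233 = 44.61 m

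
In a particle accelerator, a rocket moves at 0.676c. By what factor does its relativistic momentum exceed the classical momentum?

p_rel = γmv, p_class = mv
Ratio = γ = 1/√(1 - 0.676²)
= 1/√(0.543024) = 1.357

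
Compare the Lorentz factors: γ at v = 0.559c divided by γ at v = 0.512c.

γ₁ = 1/√(1 - 0.559²) = 1.206
γ₂ = 1/√(1 - 0.512²) = 1.164
γ₁/γ₂ = 1.206/1.164 = 1.036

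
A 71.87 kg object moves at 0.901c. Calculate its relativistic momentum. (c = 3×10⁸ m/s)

γ = 1/√(1 - 0.901²) = 2.305
v = 0.901 × 3×10⁸ = 2.703×10⁸ m/s
p = γmv = 2.305 × 71.87 × 2.703×10⁸ = 4.478×10¹⁰ kg·m/s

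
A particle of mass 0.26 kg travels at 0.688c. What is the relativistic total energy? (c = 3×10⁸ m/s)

γ = 1/√(1 - 0.688²) = 1.37796
mc² = 0.26 × (3×10⁸)² = 2.340×10¹⁶ J
E = γmc² = 1.37796 × 2.340×10¹⁶ = 3.224×10¹⁶ J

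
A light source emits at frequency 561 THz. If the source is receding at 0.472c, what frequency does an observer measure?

β = v/c = 0.472
(1-β)/(1+β) = 0.528/1.472 = 0.3587
Doppler factor = √(0.3587) = 0.5989
f_obs = 561 × 0.5989 = 336.0 THz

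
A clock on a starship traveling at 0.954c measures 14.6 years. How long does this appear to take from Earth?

Proper time Δt₀ = 14.6 years
γ = 1/√(1 - 0.954²) = 3.3355
Δt = γΔt₀ = 3.3355 × 14.6 = 48.70 years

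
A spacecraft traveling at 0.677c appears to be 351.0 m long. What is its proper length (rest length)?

Contracted length L = 351.0 m
γ = 1/√(1 - 0.677²) = 1.3587
L₀ = γL = 1.3587 × 351.0 = 476.9 m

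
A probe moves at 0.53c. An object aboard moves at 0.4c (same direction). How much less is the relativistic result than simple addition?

Classical: u' + v = 0.4 + 0.53 = 0.93c
Relativistic: u = (0.4 + 0.53)/(1 + 0.212) = 0.93/1.212 = 0.7673c
Difference: 0.93 - 0.7673 = 0.1627c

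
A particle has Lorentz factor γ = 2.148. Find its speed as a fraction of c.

From γ = 1/√(1 - v²/c²):
1/γ² = 1/2.148² = 0.2167
v²/c² = 1 - 0.2167 = 0.7833
v/c = √(0.7833) = 0.8850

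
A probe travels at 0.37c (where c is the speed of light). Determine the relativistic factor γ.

v/c = 0.37, so (v/c)² = 0.1369
1 - (v/c)² = 0.8631
γ = 1/√(0.8631) = 1.076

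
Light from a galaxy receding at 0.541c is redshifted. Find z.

β = 0.541
(1+β)/(1-β) = 1.541/0.459 = 3.3573
√(3.3573) = 1.8323
z = 1.8323 - 1 = 0.8323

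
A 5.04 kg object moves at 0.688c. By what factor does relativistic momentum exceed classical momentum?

p_rel = γmv, p_class = mv
Ratio = γ = 1/√(1 - 0.688²) = 1.378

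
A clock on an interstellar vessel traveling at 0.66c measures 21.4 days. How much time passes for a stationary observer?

Proper time Δt₀ = 21.4 days
γ = 1/√(1 - 0.66²) = 1.3311
Δt = γΔt₀ = 1.3311 × 21.4 = 28.49 days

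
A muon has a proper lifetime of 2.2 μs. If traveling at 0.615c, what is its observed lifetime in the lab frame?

Proper lifetime τ₀ = 2.2 μs
γ = 1/√(1 - 0.615²) = 1.268
τ = γτ₀ = 1.268 × 2.2 μs = 2.790 μs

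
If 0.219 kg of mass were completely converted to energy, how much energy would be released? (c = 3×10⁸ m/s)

Using E = mc²:
c² = (3×10⁸)² = 9×10¹⁶ m²/s²
E = 0.219 × 9×10¹⁶ = 1.971×10¹⁶ J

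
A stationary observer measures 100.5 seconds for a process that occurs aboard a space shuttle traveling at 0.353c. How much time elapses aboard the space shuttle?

Dilated time Δt = 100.5 seconds
γ = 1/√(1 - 0.353²) = 1.0688
Δt₀ = Δt/γ = 100.5/1.0688 = 94.03 seconds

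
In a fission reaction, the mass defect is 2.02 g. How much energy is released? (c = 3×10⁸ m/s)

Convert mass defect: Δm = 2.02 g = 0.00202 kg
E = Δm·c² = 0.00202 × (3×10⁸)²
= 0.00202 × 9×10¹⁶ = 1.818×10¹⁴ J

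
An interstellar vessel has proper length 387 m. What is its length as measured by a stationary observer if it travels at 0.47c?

Proper length L₀ = 387 m
γ = 1/√(1 - 0.47²) = 1.133
L = L₀/γ = 387/1.133 = 341.6 m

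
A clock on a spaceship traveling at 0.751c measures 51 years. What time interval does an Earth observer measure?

Proper time Δt₀ = 51 years
γ = 1/√(1 - 0.751²) = 1.5145
Δt = γΔt₀ = 1.5145 × 51 = 77.24 years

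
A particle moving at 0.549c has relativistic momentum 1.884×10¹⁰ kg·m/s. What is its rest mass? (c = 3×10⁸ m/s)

γ = 1/√(1 - 0.549²) = 1.1964
v = 0.549 × 3×10⁸ = 1.647×10⁸ m/s
m = p/(γv) = 1.884×10¹⁰/(1.1964 × 1.647×10⁸) = 95.61 kg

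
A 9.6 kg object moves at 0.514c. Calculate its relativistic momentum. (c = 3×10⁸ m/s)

γ = 1/√(1 - 0.514²) = 1.166
v = 0.514 × 3×10⁸ = 1.542×10⁸ m/s
p = γmv = 1.166 × 9.6 × 1.542×10⁸ = 1.726×10⁹ kg·m/s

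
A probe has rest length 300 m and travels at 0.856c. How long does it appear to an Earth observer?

Proper length L₀ = 300 m
γ = 1/√(1 - 0.856²) = 1.934
L = L₀/γ = 300/1.934 = 155.1 m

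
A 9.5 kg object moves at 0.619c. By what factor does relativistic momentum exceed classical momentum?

p_rel = γmv, p_class = mv
Ratio = γ = 1/√(1 - 0.619²) = 1.273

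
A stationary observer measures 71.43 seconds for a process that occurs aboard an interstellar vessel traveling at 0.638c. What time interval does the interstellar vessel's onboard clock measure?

Dilated time Δt = 71.43 seconds
γ = 1/√(1 - 0.638²) = 1.29864
Δt₀ = Δt/γ = 71.43/1.29864 = 55.00 seconds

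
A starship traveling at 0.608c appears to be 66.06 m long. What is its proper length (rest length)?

Contracted length L = 66.06 m
γ = 1/√(1 - 0.608²) = 1.25955
L₀ = γL = 1.25955 × 66.06 = 83.21 m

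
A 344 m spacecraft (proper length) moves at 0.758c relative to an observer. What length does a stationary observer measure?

Proper length L₀ = 344 m
γ = 1/√(1 - 0.758²) = 1.533
L = L₀/γ = 344/1.533 = 224.4 m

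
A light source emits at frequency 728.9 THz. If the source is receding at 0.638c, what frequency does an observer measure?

β = v/c = 0.638
(1-β)/(1+β) = 0.362/1.638 = 0.2210
Doppler factor = √(0.2210) = 0.4701
f_obs = 728.9 × 0.4701 = 342.7 THz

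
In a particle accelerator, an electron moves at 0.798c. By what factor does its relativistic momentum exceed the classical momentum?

p_rel = γmv, p_class = mv
Ratio = γ = 1/√(1 - 0.798²)
= 1/√(0.363196) = 1.659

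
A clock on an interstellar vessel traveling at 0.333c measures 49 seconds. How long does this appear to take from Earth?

Proper time Δt₀ = 49 seconds
γ = 1/√(1 - 0.333²) = 1.06053
Δt = γΔt₀ = 1.06053 × 49 = 51.97 seconds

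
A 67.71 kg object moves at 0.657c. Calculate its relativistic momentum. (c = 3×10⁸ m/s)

γ = 1/√(1 - 0.657²) = 1.326
v = 0.657 × 3×10⁸ = 1.971×10⁸ m/s
p = γmv = 1.326 × 67.71 × 1.971×10⁸ = 1.770×10¹⁰ kg·m/s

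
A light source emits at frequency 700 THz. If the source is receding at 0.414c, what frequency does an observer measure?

β = v/c = 0.414
(1-β)/(1+β) = 0.586/1.414 = 0.41443
Doppler factor = √(0.41443) = 0.64376
f_obs = 700 × 0.64376 = 450.6 THz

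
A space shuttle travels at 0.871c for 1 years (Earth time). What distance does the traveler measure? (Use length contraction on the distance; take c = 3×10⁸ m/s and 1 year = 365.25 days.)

Earth distance: d = v × t = 0.871c × 1 yr = 8.2460×10¹⁵ m
γ = 2.0355
d' = d/γ = 8.2460×10¹⁵/2.0355 = 4.051×10¹⁵ m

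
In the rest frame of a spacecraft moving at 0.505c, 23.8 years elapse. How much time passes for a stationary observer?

Proper time Δt₀ = 23.8 years
γ = 1/√(1 - 0.505²) = 1.1586
Δt = γΔt₀ = 1.1586 × 23.8 = 27.57 years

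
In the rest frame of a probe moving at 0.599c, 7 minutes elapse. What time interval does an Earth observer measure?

Proper time Δt₀ = 7 minutes
γ = 1/√(1 - 0.599²) = 1.2488
Δt = γΔt₀ = 1.2488 × 7 = 8.742 minutes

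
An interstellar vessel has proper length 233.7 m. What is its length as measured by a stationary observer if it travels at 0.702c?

Proper length L₀ = 233.7 m
γ = 1/√(1 - 0.702²) = 1.4041
L = L₀/γ = 233.7/1.4041 = 166.4 m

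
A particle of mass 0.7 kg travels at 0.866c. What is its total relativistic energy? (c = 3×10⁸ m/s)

γ = 1/√(1 - 0.866²) = 2.000
mc² = 0.7 × (3×10⁸)² = 6.300×10¹⁶ J
E = γmc² = 2.000 × 6.300×10¹⁶ = 1.260×10¹⁷ J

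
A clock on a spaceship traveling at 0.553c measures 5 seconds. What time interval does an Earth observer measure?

Proper time Δt₀ = 5 seconds
γ = 1/√(1 - 0.553²) = 1.2002
Δt = γΔt₀ = 1.2002 × 5 = 6.001 seconds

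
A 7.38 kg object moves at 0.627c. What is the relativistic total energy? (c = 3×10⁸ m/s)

γ = 1/√(1 - 0.627²) = 1.2837
mc² = 7.38 × (3×10⁸)² = 6.642×10¹⁷ J
E = γmc² = 1.2837 × 6.642×10¹⁷ = 8.526×10¹⁷ J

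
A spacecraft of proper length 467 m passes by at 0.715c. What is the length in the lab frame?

Proper length L₀ = 467 m
γ = 1/√(1 - 0.715²) = 1.4304
L = L₀/γ = 467/1.4304 = 326.5 m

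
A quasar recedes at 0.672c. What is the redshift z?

β = 0.672
(1+β)/(1-β) = 1.672/0.328 = 5.098
√(5.098) = 2.258
z = 2.258 - 1 = 1.258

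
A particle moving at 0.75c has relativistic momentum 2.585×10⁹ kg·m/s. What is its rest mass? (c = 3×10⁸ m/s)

γ = 1/√(1 - 0.75²) = 1.5119
v = 0.75 × 3×10⁸ = 2.250×10⁸ m/s
m = p/(γv) = 2.585×10⁹/(1.5119 × 2.250×10⁸) = 7.599 kg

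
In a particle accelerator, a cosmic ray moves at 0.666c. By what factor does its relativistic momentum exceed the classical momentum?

p_rel = γmv, p_class = mv
Ratio = γ = 1/√(1 - 0.666²)
= 1/√(0.556444) = 1.341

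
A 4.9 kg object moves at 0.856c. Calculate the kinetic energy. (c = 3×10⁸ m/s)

γ = 1/√(1 - 0.856²) = 1.9343
γ - 1 = 0.9343
KE = (γ-1)mc² = 0.9343 × 4.9 × (3×10⁸)² = 4.120×10¹⁷ J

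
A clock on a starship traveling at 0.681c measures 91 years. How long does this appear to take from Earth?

Proper time Δt₀ = 91 years
γ = 1/√(1 - 0.681²) = 1.366
Δt = γΔt₀ = 1.366 × 91 = 124.3 years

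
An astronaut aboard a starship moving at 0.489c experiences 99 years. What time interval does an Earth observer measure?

Proper time Δt₀ = 99 years
γ = 1/√(1 - 0.489²) = 1.146
Δt = γΔt₀ = 1.146 × 99 = 113.5 years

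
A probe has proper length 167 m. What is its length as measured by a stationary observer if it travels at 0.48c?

Proper length L₀ = 167 m
γ = 1/√(1 - 0.48²) = 1.140
L = L₀/γ = 167/1.140 = 146.5 m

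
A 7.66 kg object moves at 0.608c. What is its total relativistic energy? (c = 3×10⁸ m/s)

γ = 1/√(1 - 0.608²) = 1.2595
mc² = 7.66 × (3×10⁸)² = 6.894×10¹⁷ J
E = γmc² = 1.2595 × 6.894×10¹⁷ = 8.683×10¹⁷ J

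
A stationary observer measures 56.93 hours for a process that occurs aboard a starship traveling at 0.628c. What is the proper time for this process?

Dilated time Δt = 56.93 hours
γ = 1/√(1 - 0.628²) = 1.285
Δt₀ = Δt/γ = 56.93/1.285 = 44.30 hours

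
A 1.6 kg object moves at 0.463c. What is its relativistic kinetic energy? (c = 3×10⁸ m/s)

γ = 1/√(1 - 0.463²) = 1.1282
γ - 1 = 0.1282
KE = (γ-1)mc² = 0.1282 × 1.6 × (3×10⁸)² = 1.846×10¹⁶ J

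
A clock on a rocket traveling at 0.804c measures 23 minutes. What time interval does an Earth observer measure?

Proper time Δt₀ = 23 minutes
γ = 1/√(1 - 0.804²) = 1.6817
Δt = γΔt₀ = 1.6817 × 23 = 38.68 minutes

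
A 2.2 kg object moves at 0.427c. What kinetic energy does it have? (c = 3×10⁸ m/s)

γ = 1/√(1 - 0.427²) = 1.1059
γ - 1 = 0.1059
KE = (γ-1)mc² = 0.1059 × 2.2 × (3×10⁸)² = 2.097×10¹⁶ J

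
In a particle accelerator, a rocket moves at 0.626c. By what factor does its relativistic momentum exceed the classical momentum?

p_rel = γmv, p_class = mv
Ratio = γ = 1/√(1 - 0.626²)
= 1/√(0.608124) = 1.282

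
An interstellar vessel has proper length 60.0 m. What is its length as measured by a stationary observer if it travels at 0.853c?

Proper length L₀ = 60.0 m
γ = 1/√(1 - 0.853²) = 1.91604
L = L₀/γ = 60.0/1.91604 = 31.31 m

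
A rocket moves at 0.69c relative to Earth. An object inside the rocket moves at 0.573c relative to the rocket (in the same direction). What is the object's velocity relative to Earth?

u = (u' + v)/(1 + u'v/c²)
Numerator: 0.573 + 0.69 = 1.263
Denominator: 1 + 0.39537 = 1.39537
u = 1.263/1.39537 = 0.9051c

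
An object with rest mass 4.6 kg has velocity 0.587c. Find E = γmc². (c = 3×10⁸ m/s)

γ = 1/√(1 - 0.587²) = 1.2352
mc² = 4.6 × (3×10⁸)² = 4.140×10¹⁷ J
E = γmc² = 1.2352 × 4.140×10¹⁷ = 5.114×10¹⁷ J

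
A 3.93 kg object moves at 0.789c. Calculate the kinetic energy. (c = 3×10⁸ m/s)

γ = 1/√(1 - 0.789²) = 1.6276
γ - 1 = 0.6276
KE = (γ-1)mc² = 0.6276 × 3.93 × (3×10⁸)² = 2.220×10¹⁷ J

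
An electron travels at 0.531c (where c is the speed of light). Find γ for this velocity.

v/c = 0.531, so (v/c)² = 0.281961
1 - (v/c)² = 0.718039
γ = 1/√(0.718039) = 1.180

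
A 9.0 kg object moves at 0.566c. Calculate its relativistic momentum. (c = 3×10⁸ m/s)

γ = 1/√(1 - 0.566²) = 1.213
v = 0.566 × 3×10⁸ = 1.698×10⁸ m/s
p = γmv = 1.213 × 9.0 × 1.698×10⁸ = 1.854×10⁹ kg·m/s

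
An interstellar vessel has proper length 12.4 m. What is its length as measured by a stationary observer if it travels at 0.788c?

Proper length L₀ = 12.4 m
γ = 1/√(1 - 0.788²) = 1.62423
L = L₀/γ = 12.4/1.62423 = 7.634 m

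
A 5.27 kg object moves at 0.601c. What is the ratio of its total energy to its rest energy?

E = γmc², E₀ = mc²
E/E₀ = γ = 1/√(1 - 0.601²) = 1.251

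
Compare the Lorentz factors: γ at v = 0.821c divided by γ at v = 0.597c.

γ₁ = 1/√(1 - 0.821²) = 1.752
γ₂ = 1/√(1 - 0.597²) = 1.247
γ₁/γ₂ = 1.752/1.247 = 1.405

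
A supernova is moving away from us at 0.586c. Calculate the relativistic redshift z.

β = 0.586
(1+β)/(1-β) = 1.586/0.414 = 3.831
√(3.831) = 1.9573
z = 1.9573 - 1 = 0.9573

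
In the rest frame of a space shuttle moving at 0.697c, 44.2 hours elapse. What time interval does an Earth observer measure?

Proper time Δt₀ = 44.2 hours
γ = 1/√(1 - 0.697²) = 1.3946
Δt = γΔt₀ = 1.3946 × 44.2 = 61.64 hours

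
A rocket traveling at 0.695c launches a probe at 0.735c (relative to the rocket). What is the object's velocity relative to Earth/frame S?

u = (u' + v)/(1 + u'v/c²)
Numerator: 0.735 + 0.695 = 1.43
Denominator: 1 + 0.510825 = 1.510825
u = 1.43/1.510825 = 0.9465c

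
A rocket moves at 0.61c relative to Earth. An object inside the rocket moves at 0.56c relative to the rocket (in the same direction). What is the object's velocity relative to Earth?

u = (u' + v)/(1 + u'v/c²)
Numerator: 0.56 + 0.61 = 1.17
Denominator: 1 + 0.3416 = 1.3416
u = 1.17/1.3416 = 0.8721c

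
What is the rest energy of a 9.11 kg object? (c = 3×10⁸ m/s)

c² = (3×10⁸)² = 9.000×10¹⁶ m²/s²
E₀ = mc² = 9.11 × 9.000×10¹⁶ = 8.199×10¹⁷ J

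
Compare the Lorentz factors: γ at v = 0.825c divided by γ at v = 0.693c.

γ₁ = 1/√(1 - 0.825²) = 1.7695
γ₂ = 1/√(1 - 0.693²) = 1.3871
γ₁/γ₂ = 1.7695/1.3871 = 1.276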